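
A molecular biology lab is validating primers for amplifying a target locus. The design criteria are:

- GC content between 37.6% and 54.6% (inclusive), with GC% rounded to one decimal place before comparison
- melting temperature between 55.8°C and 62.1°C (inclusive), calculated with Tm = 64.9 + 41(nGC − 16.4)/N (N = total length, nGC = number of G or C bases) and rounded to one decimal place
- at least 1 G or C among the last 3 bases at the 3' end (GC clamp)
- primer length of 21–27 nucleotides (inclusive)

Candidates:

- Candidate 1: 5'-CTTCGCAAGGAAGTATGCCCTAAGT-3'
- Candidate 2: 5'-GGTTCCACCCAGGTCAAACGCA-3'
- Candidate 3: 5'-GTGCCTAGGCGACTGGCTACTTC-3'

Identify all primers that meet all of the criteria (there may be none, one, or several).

Candidate 1 only.

Candidate 1 (25 nt, A=7 T=6 G=6 C=6): GC 12/25 = 48.0% ✓; Tm = 64.9 + 41·(12 − 16.4)/25 = 57.7°C ✓; 3' end AGT has 1 G/C ✓; length 25 ✓ — passes.
Candidate 2 (22 nt, A=6 T=3 G=5 C=8): GC 13/22 = 59.1%, outside 37.6–54.6% ✗; Tm = 64.9 + 41·(13 − 16.4)/22 = 58.6°C ✓; 3' end GCA has 2 G/C ✓; length 22 ✓ — fails.
Candidate 3 (23 nt, A=3 T=6 G=7 C=7): GC 14/23 = 60.9%, outside 37.6–54.6% ✗; Tm = 64.9 + 41·(14 − 16.4)/23 = 60.6°C ✓; 3' end TTC has 1 G/C ✓; length 23 ✓ — fails.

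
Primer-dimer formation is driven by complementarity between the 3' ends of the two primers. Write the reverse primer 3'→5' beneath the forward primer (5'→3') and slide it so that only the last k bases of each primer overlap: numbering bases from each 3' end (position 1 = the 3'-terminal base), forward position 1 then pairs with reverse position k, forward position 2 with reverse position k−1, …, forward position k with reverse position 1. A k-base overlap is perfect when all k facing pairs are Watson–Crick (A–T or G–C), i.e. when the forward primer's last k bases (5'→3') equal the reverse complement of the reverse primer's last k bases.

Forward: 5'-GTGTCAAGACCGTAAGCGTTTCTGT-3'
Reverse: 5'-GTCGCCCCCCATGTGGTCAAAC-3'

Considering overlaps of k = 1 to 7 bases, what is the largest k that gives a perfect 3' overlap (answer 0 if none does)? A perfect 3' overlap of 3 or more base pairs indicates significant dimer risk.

Longest perfect overlap: 2 complementary base pairs; below the dimer-risk threshold (threshold 3).

Last 7 bases (5'→3') — forward …TTTCTGT, reverse …GTCAAAC.
Reverse complement of the reverse primer's last 7 bases: GTTTGAC; its first k bases are the reverse complement of the reverse primer's last k bases, so a perfect k-base overlap needs the forward primer's last k bases to equal them.
Comparing (forward last k vs required): k=1: T vs G ✗; k=2: GT vs GT ✓; k=3: TGT vs GTT ✗; k=4: CTGT vs GTTT ✗; k=5: TCTGT vs GTTTG ✗; k=6: TTCTGT vs GTTTGA ✗; k=7: TTTCTGT vs GTTTGAC ✗.
Only k = 2 is perfect, so the longest perfect 3' overlap is 2.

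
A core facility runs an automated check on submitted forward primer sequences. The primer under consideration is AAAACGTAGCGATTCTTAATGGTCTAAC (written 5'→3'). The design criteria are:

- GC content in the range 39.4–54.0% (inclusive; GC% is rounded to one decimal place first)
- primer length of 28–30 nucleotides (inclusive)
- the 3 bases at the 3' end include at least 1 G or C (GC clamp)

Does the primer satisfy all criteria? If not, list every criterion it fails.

Base counts: A=10, T=8, G=5, C=5 (length 28).
GC content: GC 10/28 = 35.7%, outside 39.4–54.0% ✗
length: length 28 ✓
GC clamp: 3' end AAC has 1 G/C ✓

Fails: GC content.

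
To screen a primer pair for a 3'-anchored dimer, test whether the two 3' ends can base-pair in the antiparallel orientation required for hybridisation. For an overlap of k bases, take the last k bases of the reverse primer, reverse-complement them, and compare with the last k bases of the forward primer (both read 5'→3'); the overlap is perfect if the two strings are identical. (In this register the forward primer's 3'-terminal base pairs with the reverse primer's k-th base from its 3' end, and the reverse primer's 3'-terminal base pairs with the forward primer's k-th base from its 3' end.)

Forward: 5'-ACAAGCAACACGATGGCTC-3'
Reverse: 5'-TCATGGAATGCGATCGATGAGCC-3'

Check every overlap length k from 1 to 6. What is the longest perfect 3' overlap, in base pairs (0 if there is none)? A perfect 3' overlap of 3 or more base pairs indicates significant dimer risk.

Longest perfect overlap: 5 complementary base pairs; significant dimer risk (threshold 3).

Last 6 bases (5'→3') — forward …TGGCTC, reverse …TGAGCC.
Reverse complement of the reverse primer's last 6 bases: GGCTCA; its first k bases are the reverse complement of the reverse primer's last k bases, so a perfect k-base overlap needs the forward primer's last k bases to equal them.
Comparing (forward last k vs required): k=1: C vs G ✗; k=2: TC vs GG ✗; k=3: CTC vs GGC ✗; k=4: GCTC vs GGCT ✗; k=5: GGCTC vs GGCTC ✓; k=6: TGGCTC vs GGCTCA ✗.
Only k = 5 is perfect, so the longest perfect 3' overlap is 5.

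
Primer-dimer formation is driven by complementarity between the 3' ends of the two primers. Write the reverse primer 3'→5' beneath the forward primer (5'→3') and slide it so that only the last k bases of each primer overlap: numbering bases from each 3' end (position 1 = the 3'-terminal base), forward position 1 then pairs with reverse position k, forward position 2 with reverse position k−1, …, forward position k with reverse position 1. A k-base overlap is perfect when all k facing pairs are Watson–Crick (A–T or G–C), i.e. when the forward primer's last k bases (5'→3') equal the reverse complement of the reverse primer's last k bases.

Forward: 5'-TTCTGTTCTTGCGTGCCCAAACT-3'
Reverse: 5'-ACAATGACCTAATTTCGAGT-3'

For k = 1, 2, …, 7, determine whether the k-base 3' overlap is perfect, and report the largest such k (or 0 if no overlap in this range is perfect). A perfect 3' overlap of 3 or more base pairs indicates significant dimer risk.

Last 7 bases (5'→3') — forward …CCAAACT, reverse …TTCGAGT.
Reverse complement of the reverse primer's last 7 bases: ACTCGAA; its first k bases are the reverse complement of the reverse primer's last k bases, so a perfect k-base overlap needs the forward primer's last k bases to equal them.
Comparing (forward last k vs required): k=1: T vs A ✗; k=2: CT vs AC ✗; k=3: ACT vs ACT ✓; k=4: AACT vs ACTC ✗; k=5: AAACT vs ACTCG ✗; k=6: CAAACT vs ACTCGA ✗; k=7: CCAAACT vs ACTCGAA ✗.
Only k = 3 is perfect, so the longest perfect 3' overlap is 3.

Longest perfect overlap: 3 complementary base pairs; significant dimer risk (threshold 3).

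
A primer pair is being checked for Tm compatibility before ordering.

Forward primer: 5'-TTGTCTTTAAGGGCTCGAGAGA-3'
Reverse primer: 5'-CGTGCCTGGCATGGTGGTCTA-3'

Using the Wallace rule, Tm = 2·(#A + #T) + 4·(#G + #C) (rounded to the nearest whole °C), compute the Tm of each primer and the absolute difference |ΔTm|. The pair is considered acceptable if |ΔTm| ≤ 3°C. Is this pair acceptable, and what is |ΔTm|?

Forward: A=5 T=7 G=7 C=3 → Tm = 2·12 + 4·10 = 64°C.
Reverse: A=2 T=6 G=8 C=5 → Tm = 2·8 + 4·13 = 68°C.
|ΔTm| = |64 − 68| = 4°C, > 3°C.

|ΔTm| = 4°C; the pair is not acceptable.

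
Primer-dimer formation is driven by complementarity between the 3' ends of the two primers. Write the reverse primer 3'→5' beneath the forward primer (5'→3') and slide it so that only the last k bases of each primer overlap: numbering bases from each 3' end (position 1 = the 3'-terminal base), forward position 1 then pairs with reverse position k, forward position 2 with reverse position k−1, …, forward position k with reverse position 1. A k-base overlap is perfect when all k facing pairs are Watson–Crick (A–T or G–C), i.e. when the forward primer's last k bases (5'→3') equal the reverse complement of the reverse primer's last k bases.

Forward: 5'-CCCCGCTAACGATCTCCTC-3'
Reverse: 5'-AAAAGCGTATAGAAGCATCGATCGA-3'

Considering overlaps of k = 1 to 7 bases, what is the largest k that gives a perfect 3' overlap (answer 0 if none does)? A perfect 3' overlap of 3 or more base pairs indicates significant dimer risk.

Longest perfect overlap: 2 complementary base pairs; below the dimer-risk threshold (threshold 3).

Last 7 bases (5'→3') — forward …TCTCCTC, reverse …CGATCGA.
Reverse complement of the reverse primer's last 7 bases: TCGATCG; its first k bases are the reverse complement of the reverse primer's last k bases, so a perfect k-base overlap needs the forward primer's last k bases to equal them.
Comparing (forward last k vs required): k=1: C vs T ✗; k=2: TC vs TC ✓; k=3: CTC vs TCG ✗; k=4: CCTC vs TCGA ✗; k=5: TCCTC vs TCGAT ✗; k=6: CTCCTC vs TCGATC ✗; k=7: TCTCCTC vs TCGATCG ✗.
Only k = 2 is perfect, so the longest perfect 3' overlap is 2.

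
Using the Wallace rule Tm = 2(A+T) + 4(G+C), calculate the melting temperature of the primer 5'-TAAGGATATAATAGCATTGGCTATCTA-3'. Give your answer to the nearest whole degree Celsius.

70°C

Base counts: A=10, T=9, G=5, C=3 (length 27).
Tm = 2·(10+9) + 4·(5+3) = 2·19 + 4·8 = 38 + 32 = 70°C.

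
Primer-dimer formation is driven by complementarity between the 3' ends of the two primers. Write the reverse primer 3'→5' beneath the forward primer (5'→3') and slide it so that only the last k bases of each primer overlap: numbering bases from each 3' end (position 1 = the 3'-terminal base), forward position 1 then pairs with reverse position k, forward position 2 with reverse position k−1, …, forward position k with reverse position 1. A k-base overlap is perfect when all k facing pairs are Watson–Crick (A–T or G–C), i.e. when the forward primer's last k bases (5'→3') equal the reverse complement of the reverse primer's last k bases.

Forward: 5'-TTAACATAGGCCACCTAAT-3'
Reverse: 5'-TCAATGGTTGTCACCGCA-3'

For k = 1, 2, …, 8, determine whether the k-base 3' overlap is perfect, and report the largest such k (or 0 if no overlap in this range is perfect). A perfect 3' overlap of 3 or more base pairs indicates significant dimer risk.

Longest perfect overlap: 1 complementary base pair; below the dimer-risk threshold (threshold 3).

Last 8 bases (5'→3') — forward …CACCTAAT, reverse …TCACCGCA.
Reverse complement of the reverse primer's last 8 bases: TGCGGTGA; its first k bases are the reverse complement of the reverse primer's last k bases, so a perfect k-base overlap needs the forward primer's last k bases to equal them.
Comparing (forward last k vs required): k=1: T vs T ✓; k=2: AT vs TG ✗; k=3: AAT vs TGC ✗; k=4: TAAT vs TGCG ✗; k=5: CTAAT vs TGCGG ✗; k=6: CCTAAT vs TGCGGT ✗; k=7: ACCTAAT vs TGCGGTG ✗; k=8: CACCTAAT vs TGCGGTGA ✗.
Only k = 1 is perfect, so the longest perfect 3' overlap is 1.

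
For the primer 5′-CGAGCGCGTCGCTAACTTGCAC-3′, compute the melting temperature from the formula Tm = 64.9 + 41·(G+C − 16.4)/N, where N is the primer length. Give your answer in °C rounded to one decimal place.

Base counts: A=4, T=4, G=6, C=8; G+C = 14, N = 22.
Tm = 64.9 + 41·(14 − 16.4)/22 = 64.9 + -98.40/22 = 60.4°C.

60.4°C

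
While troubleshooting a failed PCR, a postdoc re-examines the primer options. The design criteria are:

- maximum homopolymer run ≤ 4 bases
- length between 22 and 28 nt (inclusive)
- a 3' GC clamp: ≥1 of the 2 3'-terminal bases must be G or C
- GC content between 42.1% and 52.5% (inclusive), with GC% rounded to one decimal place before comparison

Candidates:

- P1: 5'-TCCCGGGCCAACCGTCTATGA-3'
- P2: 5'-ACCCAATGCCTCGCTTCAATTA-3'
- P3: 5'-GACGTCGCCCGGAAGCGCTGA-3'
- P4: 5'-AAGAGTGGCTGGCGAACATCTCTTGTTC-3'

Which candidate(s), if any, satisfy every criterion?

P4 only.

P1 (21 nt, A=4 T=4 G=5 C=8): longest run = 3 ✓; length 21, outside 22–28 ✗; 3' end GA has 1 G/C ✓; GC 13/21 = 61.9%, outside 42.1–52.5% ✗ — fails.
P2 (22 nt, A=6 T=6 G=2 C=8): longest run = 3 ✓; length 22 ✓; 3' end TA has 0 G/C, need ≥1 ✗; GC 10/22 = 45.5% ✓ — fails.
P3 (21 nt, A=4 T=2 G=8 C=7): longest run = 3 ✓; length 21, outside 22–28 ✗; 3' end GA has 1 G/C ✓; GC 15/21 = 71.4%, outside 42.1–52.5% ✗ — fails.
P4 (28 nt, A=6 T=8 G=8 C=6): longest run = 2 ✓; length 28 ✓; 3' end TC has 1 G/C ✓; GC 14/28 = 50.0% ✓ — passes.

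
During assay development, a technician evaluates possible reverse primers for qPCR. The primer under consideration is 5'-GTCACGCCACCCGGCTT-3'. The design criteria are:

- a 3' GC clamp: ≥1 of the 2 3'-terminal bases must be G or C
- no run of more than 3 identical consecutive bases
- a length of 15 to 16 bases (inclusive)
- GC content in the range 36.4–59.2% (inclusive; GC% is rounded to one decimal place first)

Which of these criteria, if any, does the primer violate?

Fails: GC clamp, length, GC content.

Base counts: A=2, T=3, G=4, C=8 (length 17).
GC clamp: 3' end TT has 0 G/C, need ≥1 ✗
homopolymer run: longest run = 3 ✓
length: length 17, outside 15–16 ✗
GC content: GC 12/17 = 70.6%, outside 36.4–59.2% ✗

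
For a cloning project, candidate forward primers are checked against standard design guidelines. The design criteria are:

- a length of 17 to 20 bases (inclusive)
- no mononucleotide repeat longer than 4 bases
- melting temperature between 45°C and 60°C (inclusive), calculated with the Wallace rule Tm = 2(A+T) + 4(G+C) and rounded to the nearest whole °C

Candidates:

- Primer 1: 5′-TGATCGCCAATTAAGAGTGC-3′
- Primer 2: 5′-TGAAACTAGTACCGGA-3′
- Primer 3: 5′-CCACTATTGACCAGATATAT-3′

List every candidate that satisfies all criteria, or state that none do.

Primer 1 (20 nt, A=6 T=5 G=5 C=4): length 20 ✓; longest run = 2 ✓; Tm = 2·11 + 4·9 = 58°C ✓ — passes.
Primer 2 (16 nt, A=6 T=3 G=4 C=3): length 16, outside 17–20 ✗; longest run = 3 ✓; Tm = 2·9 + 4·7 = 46°C ✓ — fails.
Primer 3 (20 nt, A=7 T=6 G=2 C=5): length 20 ✓; longest run = 2 ✓; Tm = 2·13 + 4·7 = 54°C ✓ — passes.

Primer 1 and Primer 3.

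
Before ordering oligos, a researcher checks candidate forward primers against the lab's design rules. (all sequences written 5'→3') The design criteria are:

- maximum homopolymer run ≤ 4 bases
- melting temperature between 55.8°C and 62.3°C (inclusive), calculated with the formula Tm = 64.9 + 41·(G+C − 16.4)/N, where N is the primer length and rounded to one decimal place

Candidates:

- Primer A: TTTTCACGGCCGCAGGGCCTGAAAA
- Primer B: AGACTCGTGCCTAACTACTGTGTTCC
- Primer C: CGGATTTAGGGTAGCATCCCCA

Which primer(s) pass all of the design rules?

Primer A (25 nt, A=6 T=5 G=7 C=7): longest run = 4 ✓; Tm = 64.9 + 41·(14 − 16.4)/25 = 61.0°C ✓ — passes.
Primer B (26 nt, A=5 T=8 G=5 C=8): longest run = 2 ✓; Tm = 64.9 + 41·(13 − 16.4)/26 = 59.5°C ✓ — passes.
Primer C (22 nt, A=5 T=5 G=6 C=6): longest run = 4 ✓; Tm = 64.9 + 41·(12 − 16.4)/22 = 56.7°C ✓ — passes.

Primer A, Primer B and Primer C.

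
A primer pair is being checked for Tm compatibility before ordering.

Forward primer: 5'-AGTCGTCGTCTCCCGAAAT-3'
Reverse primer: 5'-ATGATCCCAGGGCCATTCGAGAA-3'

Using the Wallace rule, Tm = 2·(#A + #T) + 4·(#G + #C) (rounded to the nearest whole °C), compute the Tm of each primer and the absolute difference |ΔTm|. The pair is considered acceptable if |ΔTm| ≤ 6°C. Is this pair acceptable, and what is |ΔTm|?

Forward: A=4 T=5 G=4 C=6 → Tm = 2·9 + 4·10 = 58°C.
Reverse: A=7 T=4 G=6 C=6 → Tm = 2·11 + 4·12 = 70°C.
|ΔTm| = |58 − 70| = 12°C, > 6°C.

|ΔTm| = 12°C; the pair is not acceptable.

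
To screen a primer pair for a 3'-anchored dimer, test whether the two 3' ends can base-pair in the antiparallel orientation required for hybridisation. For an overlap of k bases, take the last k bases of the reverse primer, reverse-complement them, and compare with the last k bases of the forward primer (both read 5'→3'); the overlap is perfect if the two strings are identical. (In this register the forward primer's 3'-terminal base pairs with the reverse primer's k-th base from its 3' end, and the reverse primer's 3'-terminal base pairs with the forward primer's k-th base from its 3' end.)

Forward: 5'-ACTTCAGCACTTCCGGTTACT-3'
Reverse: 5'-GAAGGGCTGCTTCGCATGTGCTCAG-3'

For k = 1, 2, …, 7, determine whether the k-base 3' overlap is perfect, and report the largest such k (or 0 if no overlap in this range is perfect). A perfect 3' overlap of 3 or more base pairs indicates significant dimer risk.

Longest perfect overlap: 2 complementary base pairs; below the dimer-risk threshold (threshold 3).

Last 7 bases (5'→3') — forward …GGTTACT, reverse …TGCTCAG.
Reverse complement of the reverse primer's last 7 bases: CTGAGCA; its first k bases are the reverse complement of the reverse primer's last k bases, so a perfect k-base overlap needs the forward primer's last k bases to equal them.
Comparing (forward last k vs required): k=1: T vs C ✗; k=2: CT vs CT ✓; k=3: ACT vs CTG ✗; k=4: TACT vs CTGA ✗; k=5: TTACT vs CTGAG ✗; k=6: GTTACT vs CTGAGC ✗; k=7: GGTTACT vs CTGAGCA ✗.
Only k = 2 is perfect, so the longest perfect 3' overlap is 2.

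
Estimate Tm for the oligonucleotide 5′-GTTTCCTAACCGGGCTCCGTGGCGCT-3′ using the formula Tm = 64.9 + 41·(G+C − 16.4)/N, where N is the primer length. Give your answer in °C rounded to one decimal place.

65.8°C

Base counts: A=2, T=7, G=8, C=9; G+C = 17, N = 26.
Tm = 64.9 + 41·(17 − 16.4)/26 = 64.9 + 24.60/26 = 65.8°C.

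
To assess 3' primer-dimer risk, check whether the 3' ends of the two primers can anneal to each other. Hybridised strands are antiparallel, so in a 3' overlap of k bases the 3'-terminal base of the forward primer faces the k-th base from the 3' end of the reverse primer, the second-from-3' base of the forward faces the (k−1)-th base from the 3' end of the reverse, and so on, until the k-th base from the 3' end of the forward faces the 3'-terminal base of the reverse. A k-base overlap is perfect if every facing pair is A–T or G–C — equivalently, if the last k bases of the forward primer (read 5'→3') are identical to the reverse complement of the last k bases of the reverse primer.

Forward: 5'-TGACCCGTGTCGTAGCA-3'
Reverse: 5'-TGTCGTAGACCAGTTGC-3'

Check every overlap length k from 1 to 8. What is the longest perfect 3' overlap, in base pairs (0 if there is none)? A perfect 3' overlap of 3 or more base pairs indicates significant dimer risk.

Longest perfect overlap: 3 complementary base pairs; significant dimer risk (threshold 3).

Last 8 bases (5'→3') — forward …TCGTAGCA, reverse …CCAGTTGC.
Reverse complement of the reverse primer's last 8 bases: GCAACTGG; its first k bases are the reverse complement of the reverse primer's last k bases, so a perfect k-base overlap needs the forward primer's last k bases to equal them.
Comparing (forward last k vs required): k=1: A vs G ✗; k=2: CA vs GC ✗; k=3: GCA vs GCA ✓; k=4: AGCA vs GCAA ✗; k=5: TAGCA vs GCAAC ✗; k=6: GTAGCA vs GCAACT ✗; k=7: CGTAGCA vs GCAACTG ✗; k=8: TCGTAGCA vs GCAACTGG ✗.
Only k = 3 is perfect, so the longest perfect 3' overlap is 3.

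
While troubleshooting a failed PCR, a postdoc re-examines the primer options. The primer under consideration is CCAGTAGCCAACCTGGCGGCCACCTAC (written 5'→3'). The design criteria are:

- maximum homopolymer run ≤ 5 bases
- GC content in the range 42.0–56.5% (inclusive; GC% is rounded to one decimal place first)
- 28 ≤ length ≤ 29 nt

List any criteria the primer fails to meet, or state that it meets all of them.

Fails: GC content, length.

Base counts: A=6, T=3, G=6, C=12 (length 27).
homopolymer run: longest run = 2 ✓
GC content: GC 18/27 = 66.7%, outside 42.0–56.5% ✗
length: length 27, outside 28–29 ✗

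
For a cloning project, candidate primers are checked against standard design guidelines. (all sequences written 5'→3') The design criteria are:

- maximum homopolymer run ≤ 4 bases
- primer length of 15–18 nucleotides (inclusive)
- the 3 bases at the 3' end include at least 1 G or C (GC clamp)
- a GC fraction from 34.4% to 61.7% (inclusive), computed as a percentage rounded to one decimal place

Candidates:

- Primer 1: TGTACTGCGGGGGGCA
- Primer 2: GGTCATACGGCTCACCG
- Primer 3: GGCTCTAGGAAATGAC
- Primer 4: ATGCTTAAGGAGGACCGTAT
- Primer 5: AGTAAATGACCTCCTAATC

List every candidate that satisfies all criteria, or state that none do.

Primer 1 (16 nt, A=2 T=3 G=8 C=3): longest run = 6, exceeds 4 ✗; length 16 ✓; 3' end GCA has 2 G/C ✓; GC 11/16 = 68.8%, outside 34.4–61.7% ✗ — fails.
Primer 2 (17 nt, A=3 T=3 G=5 C=6): longest run = 2 ✓; length 17 ✓; 3' end CCG has 3 G/C ✓; GC 11/17 = 64.7%, outside 34.4–61.7% ✗ — fails.
Primer 3 (16 nt, A=5 T=3 G=5 C=3): longest run = 3 ✓; length 16 ✓; 3' end GAC has 2 G/C ✓; GC 8/16 = 50.0% ✓ — passes.
Primer 4 (20 nt, A=6 T=5 G=6 C=3): longest run = 2 ✓; length 20, outside 15–18 ✗; 3' end TAT has 0 G/C, need ≥1 ✗; GC 9/20 = 45.0% ✓ — fails.
Primer 5 (19 nt, A=7 T=5 G=2 C=5): longest run = 3 ✓; length 19, outside 15–18 ✗; 3' end ATC has 1 G/C ✓; GC 7/19 = 36.8% ✓ — fails.

Primer 3 only.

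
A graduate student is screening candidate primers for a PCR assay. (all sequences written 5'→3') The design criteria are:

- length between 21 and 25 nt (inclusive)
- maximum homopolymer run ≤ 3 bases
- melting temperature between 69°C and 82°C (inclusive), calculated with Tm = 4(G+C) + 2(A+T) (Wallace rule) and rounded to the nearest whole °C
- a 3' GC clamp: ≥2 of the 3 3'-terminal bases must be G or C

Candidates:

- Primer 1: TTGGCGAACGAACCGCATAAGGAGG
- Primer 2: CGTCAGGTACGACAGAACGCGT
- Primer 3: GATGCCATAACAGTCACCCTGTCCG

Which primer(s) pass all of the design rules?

Primer 1 (25 nt, A=8 T=3 G=9 C=5): length 25 ✓; longest run = 2 ✓; Tm = 2·11 + 4·14 = 78°C ✓; 3' end AGG has 2 G/C ✓ — passes.
Primer 2 (22 nt, A=6 T=3 G=7 C=6): length 22 ✓; longest run = 2 ✓; Tm = 2·9 + 4·13 = 70°C ✓; 3' end CGT has 2 G/C ✓ — passes.
Primer 3 (25 nt, A=6 T=5 G=5 C=9): length 25 ✓; longest run = 3 ✓; Tm = 2·11 + 4·14 = 78°C ✓; 3' end CCG has 3 G/C ✓ — passes.

Primer 1, Primer 2 and Primer 3.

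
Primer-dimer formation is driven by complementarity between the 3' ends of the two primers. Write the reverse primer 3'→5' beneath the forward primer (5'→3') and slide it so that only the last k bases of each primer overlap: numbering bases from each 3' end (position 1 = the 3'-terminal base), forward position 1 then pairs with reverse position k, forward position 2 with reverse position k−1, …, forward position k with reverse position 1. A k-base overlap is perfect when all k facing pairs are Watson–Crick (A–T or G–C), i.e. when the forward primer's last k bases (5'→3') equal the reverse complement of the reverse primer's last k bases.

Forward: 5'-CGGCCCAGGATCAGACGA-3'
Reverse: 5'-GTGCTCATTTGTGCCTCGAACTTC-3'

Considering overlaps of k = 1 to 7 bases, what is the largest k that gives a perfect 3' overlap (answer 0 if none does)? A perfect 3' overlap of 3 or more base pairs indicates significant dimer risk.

Longest perfect overlap: 2 complementary base pairs; below the dimer-risk threshold (threshold 3).

Last 7 bases (5'→3') — forward …CAGACGA, reverse …GAACTTC.
Reverse complement of the reverse primer's last 7 bases: GAAGTTC; its first k bases are the reverse complement of the reverse primer's last k bases, so a perfect k-base overlap needs the forward primer's last k bases to equal them.
Comparing (forward last k vs required): k=1: A vs G ✗; k=2: GA vs GA ✓; k=3: CGA vs GAA ✗; k=4: ACGA vs GAAG ✗; k=5: GACGA vs GAAGT ✗; k=6: AGACGA vs GAAGTT ✗; k=7: CAGACGA vs GAAGTTC ✗.
Only k = 2 is perfect, so the longest perfect 3' overlap is 2.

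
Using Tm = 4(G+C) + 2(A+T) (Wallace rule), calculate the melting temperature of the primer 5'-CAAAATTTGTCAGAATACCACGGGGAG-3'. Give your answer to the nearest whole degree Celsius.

Base counts: A=10, T=5, G=7, C=5 (length 27).
Tm = 2·(10+5) + 4·(7+5) = 2·15 + 4·12 = 30 + 48 = 78°C.

78°C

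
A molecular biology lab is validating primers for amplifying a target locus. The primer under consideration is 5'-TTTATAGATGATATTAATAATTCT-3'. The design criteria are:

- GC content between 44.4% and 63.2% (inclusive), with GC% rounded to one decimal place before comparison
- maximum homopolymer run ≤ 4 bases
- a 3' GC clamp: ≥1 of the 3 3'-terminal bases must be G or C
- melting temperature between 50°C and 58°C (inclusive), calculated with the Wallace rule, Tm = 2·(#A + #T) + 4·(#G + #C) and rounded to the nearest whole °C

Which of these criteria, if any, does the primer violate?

Base counts: A=9, T=12, G=2, C=1 (length 24).
GC content: GC 3/24 = 12.5%, outside 44.4–63.2% ✗
homopolymer run: longest run = 3 ✓
GC clamp: 3' end TCT has 1 G/C ✓
Tm: Tm = 2·21 + 4·3 = 54°C ✓

Fails: GC content.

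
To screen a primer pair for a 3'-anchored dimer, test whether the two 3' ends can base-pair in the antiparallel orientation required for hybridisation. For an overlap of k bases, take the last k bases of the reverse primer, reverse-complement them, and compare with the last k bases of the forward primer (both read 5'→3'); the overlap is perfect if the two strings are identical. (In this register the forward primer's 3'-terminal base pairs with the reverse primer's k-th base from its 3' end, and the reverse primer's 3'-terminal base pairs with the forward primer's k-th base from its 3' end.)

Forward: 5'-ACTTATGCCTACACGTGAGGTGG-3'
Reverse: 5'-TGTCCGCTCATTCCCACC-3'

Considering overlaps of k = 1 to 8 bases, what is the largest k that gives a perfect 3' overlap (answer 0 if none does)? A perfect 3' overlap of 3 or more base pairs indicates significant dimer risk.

Last 8 bases (5'→3') — forward …TGAGGTGG, reverse …TTCCCACC.
Reverse complement of the reverse primer's last 8 bases: GGTGGGAA; its first k bases are the reverse complement of the reverse primer's last k bases, so a perfect k-base overlap needs the forward primer's last k bases to equal them.
Comparing (forward last k vs required): k=1: G vs G ✓; k=2: GG vs GG ✓; k=3: TGG vs GGT ✗; k=4: GTGG vs GGTG ✗; k=5: GGTGG vs GGTGG ✓; k=6: AGGTGG vs GGTGGG ✗; k=7: GAGGTGG vs GGTGGGA ✗; k=8: TGAGGTGG vs GGTGGGAA ✗.
Perfect overlaps at k = 1, 2, 5; the largest is 5.

Longest perfect overlap: 5 complementary base pairs; significant dimer risk (threshold 3).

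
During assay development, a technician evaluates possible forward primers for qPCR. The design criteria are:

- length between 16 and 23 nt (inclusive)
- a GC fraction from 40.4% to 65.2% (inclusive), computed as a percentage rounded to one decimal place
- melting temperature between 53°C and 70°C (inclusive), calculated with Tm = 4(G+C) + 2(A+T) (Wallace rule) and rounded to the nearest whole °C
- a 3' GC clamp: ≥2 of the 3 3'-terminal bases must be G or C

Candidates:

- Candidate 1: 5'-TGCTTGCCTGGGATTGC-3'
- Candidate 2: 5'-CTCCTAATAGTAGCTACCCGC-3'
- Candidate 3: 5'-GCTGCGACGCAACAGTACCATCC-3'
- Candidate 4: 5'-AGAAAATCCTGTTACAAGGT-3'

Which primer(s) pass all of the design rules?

Candidate 1 (17 nt, A=1 T=6 G=6 C=4): length 17 ✓; GC 10/17 = 58.8% ✓; Tm = 2·7 + 4·10 = 54°C ✓; 3' end TGC has 2 G/C ✓ — passes.
Candidate 2 (21 nt, A=5 T=5 G=3 C=8): length 21 ✓; GC 11/21 = 52.4% ✓; Tm = 2·10 + 4·11 = 64°C ✓; 3' end CGC has 3 G/C ✓ — passes.
Candidate 3 (23 nt, A=6 T=3 G=5 C=9): length 23 ✓; GC 14/23 = 60.9% ✓; Tm = 2·9 + 4·14 = 74°C, outside 53–70°C ✗; 3' end TCC has 2 G/C ✓ — fails.
Candidate 4 (20 nt, A=8 T=5 G=4 C=3): length 20 ✓; GC 7/20 = 35.0%, outside 40.4–65.2% ✗; Tm = 2·13 + 4·7 = 54°C ✓; 3' end GGT has 2 G/C ✓ — fails.

Candidate 1 and Candidate 2.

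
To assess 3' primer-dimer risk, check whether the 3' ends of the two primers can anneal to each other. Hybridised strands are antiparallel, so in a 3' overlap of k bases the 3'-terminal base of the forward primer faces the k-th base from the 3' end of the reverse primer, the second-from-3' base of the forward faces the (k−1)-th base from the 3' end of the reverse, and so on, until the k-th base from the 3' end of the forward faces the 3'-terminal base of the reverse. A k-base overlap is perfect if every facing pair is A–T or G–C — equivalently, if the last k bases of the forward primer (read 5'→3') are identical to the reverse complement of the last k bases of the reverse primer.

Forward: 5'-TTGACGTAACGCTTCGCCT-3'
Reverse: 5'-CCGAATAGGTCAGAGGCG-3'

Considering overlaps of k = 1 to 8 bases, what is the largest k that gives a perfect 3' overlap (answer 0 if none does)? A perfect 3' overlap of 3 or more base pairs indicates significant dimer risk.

Longest perfect overlap: 5 complementary base pairs; significant dimer risk (threshold 3).

Last 8 bases (5'→3') — forward …CTTCGCCT, reverse …CAGAGGCG.
Reverse complement of the reverse primer's last 8 bases: CGCCTCTG; its first k bases are the reverse complement of the reverse primer's last k bases, so a perfect k-base overlap needs the forward primer's last k bases to equal them.
Comparing (forward last k vs required): k=1: T vs C ✗; k=2: CT vs CG ✗; k=3: CCT vs CGC ✗; k=4: GCCT vs CGCC ✗; k=5: CGCCT vs CGCCT ✓; k=6: TCGCCT vs CGCCTC ✗; k=7: TTCGCCT vs CGCCTCT ✗; k=8: CTTCGCCT vs CGCCTCTG ✗.
Only k = 5 is perfect, so the longest perfect 3' overlap is 5.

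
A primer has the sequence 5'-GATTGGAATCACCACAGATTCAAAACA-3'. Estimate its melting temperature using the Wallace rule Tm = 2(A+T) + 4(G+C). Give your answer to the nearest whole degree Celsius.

Base counts: A=12, T=5, G=4, C=6 (length 27).
Tm = 2·(12+5) + 4·(4+6) = 2·17 + 4·10 = 34 + 40 = 74°C.

74°C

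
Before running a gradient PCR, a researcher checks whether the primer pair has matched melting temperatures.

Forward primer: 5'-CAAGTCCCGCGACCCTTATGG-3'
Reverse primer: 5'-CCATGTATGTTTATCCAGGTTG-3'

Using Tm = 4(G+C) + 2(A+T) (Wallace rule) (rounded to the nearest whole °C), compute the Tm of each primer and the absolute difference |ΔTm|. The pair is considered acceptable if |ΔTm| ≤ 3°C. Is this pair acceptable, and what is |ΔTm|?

|ΔTm| = 6°C; the pair is not acceptable.

Forward: A=4 T=4 G=5 C=8 → Tm = 2·8 + 4·13 = 68°C.
Reverse: A=4 T=9 G=5 C=4 → Tm = 2·13 + 4·9 = 62°C.
|ΔTm| = |68 − 62| = 6°C, > 3°C.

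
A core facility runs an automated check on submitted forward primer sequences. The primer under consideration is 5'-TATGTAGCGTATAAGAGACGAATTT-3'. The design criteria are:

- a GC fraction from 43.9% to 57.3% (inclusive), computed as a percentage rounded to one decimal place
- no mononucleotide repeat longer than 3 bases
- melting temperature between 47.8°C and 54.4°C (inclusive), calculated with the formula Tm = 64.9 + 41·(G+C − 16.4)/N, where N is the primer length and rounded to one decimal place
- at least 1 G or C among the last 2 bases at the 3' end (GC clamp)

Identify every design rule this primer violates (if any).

Fails: GC content, GC clamp.

Base counts: A=9, T=8, G=6, C=2 (length 25).
GC content: GC 8/25 = 32.0%, outside 43.9–57.3% ✗
homopolymer run: longest run = 3 ✓
Tm: Tm = 64.9 + 41·(8 − 16.4)/25 = 51.1°C ✓
GC clamp: 3' end TT has 0 G/C, need ≥1 ✗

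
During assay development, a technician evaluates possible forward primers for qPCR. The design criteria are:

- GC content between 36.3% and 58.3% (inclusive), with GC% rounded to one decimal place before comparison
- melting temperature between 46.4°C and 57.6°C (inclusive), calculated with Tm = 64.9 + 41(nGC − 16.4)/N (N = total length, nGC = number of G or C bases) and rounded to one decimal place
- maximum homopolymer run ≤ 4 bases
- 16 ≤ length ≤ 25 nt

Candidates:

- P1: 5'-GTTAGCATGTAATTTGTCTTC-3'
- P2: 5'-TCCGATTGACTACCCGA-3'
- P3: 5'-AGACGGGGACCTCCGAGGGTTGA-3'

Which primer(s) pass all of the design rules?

P2 only.

P1 (21 nt, A=4 T=10 G=4 C=3): GC 7/21 = 33.3%, outside 36.3–58.3% ✗; Tm = 64.9 + 41·(7 − 16.4)/21 = 46.5°C ✓; longest run = 3 ✓; length 21 ✓ — fails.
P2 (17 nt, A=4 T=4 G=3 C=6): GC 9/17 = 52.9% ✓; Tm = 64.9 + 41·(9 − 16.4)/17 = 47.1°C ✓; longest run = 3 ✓; length 17 ✓ — passes.
P3 (23 nt, A=5 T=3 G=10 C=5): GC 15/23 = 65.2%, outside 36.3–58.3% ✗; Tm = 64.9 + 41·(15 − 16.4)/23 = 62.4°C, outside 46.4–57.6°C ✗; longest run = 4 ✓; length 23 ✓ — fails.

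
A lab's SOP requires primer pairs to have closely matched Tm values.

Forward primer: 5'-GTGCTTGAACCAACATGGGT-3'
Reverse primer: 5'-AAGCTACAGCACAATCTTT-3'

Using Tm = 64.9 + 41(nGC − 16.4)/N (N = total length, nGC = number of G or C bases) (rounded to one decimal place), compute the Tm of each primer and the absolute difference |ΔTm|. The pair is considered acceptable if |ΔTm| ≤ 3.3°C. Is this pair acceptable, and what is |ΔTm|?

Forward: G+C = 10, N = 20 → Tm = 64.9 + 41·(10 − 16.4)/20 = 51.8°C.
Reverse: G+C = 7, N = 19 → Tm = 64.9 + 41·(7 − 16.4)/19 = 44.6°C.
|ΔTm| = |51.8 − 44.6| = 7.2°C, > 3.3°C.

|ΔTm| = 7.2°C; the pair is not acceptable.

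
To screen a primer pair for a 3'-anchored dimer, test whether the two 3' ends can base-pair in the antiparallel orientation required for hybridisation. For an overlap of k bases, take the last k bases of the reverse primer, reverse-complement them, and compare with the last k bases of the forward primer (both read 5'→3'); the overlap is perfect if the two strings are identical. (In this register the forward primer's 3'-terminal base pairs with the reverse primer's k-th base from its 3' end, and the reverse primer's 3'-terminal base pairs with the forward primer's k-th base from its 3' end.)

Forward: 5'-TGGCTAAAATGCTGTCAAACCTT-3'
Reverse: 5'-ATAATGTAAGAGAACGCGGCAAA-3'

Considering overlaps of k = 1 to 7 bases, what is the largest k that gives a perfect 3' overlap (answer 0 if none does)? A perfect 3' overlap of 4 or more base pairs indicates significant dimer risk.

Longest perfect overlap: 2 complementary base pairs; below the dimer-risk threshold (threshold 4).

Last 7 bases (5'→3') — forward …AAACCTT, reverse …CGGCAAA.
Reverse complement of the reverse primer's last 7 bases: TTTGCCG; its first k bases are the reverse complement of the reverse primer's last k bases, so a perfect k-base overlap needs the forward primer's last k bases to equal them.
Comparing (forward last k vs required): k=1: T vs T ✓; k=2: TT vs TT ✓; k=3: CTT vs TTT ✗; k=4: CCTT vs TTTG ✗; k=5: ACCTT vs TTTGC ✗; k=6: AACCTT vs TTTGCC ✗; k=7: AAACCTT vs TTTGCCG ✗.
Perfect overlaps at k = 1, 2; the largest is 2.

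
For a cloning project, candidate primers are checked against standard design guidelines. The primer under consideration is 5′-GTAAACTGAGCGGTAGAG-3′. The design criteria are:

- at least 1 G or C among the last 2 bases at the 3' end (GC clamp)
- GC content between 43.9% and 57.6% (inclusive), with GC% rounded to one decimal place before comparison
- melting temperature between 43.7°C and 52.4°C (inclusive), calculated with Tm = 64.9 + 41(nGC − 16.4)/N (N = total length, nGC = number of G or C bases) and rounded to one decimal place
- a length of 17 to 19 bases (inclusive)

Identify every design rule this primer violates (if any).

Meets all criteria.

Base counts: A=6, T=3, G=7, C=2 (length 18).
GC clamp: 3' end AG has 1 G/C ✓
GC content: GC 9/18 = 50.0% ✓
Tm: Tm = 64.9 + 41·(9 − 16.4)/18 = 48.0°C ✓
length: length 18 ✓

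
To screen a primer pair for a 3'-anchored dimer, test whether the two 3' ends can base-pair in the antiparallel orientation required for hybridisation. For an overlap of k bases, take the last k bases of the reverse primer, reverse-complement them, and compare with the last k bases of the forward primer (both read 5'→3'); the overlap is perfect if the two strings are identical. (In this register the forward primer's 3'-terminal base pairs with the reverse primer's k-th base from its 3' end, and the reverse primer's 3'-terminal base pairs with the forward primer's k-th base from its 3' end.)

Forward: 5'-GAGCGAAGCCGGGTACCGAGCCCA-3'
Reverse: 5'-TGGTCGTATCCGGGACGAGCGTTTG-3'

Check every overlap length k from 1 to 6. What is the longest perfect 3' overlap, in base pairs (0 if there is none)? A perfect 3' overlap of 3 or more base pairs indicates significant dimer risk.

Last 6 bases (5'→3') — forward …AGCCCA, reverse …CGTTTG.
Reverse complement of the reverse primer's last 6 bases: CAAACG; its first k bases are the reverse complement of the reverse primer's last k bases, so a perfect k-base overlap needs the forward primer's last k bases to equal them.
Comparing (forward last k vs required): k=1: A vs C ✗; k=2: CA vs CA ✓; k=3: CCA vs CAA ✗; k=4: CCCA vs CAAA ✗; k=5: GCCCA vs CAAAC ✗; k=6: AGCCCA vs CAAACG ✗.
Only k = 2 is perfect, so the longest perfect 3' overlap is 2.

Longest perfect overlap: 2 complementary base pairs; below the dimer-risk threshold (threshold 3).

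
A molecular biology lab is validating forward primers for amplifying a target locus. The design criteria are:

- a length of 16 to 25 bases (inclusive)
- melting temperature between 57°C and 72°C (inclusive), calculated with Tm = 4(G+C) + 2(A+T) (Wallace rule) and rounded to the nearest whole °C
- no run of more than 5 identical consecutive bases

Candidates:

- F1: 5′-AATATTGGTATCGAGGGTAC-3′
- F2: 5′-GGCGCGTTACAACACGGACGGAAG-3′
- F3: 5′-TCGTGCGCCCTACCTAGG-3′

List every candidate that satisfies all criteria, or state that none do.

F3 only.

F1 (20 nt, A=6 T=6 G=6 C=2): length 20 ✓; Tm = 2·12 + 4·8 = 56°C, outside 57–72°C ✗; longest run = 3 ✓ — fails.
F2 (24 nt, A=7 T=2 G=9 C=6): length 24 ✓; Tm = 2·9 + 4·15 = 78°C, outside 57–72°C ✗; longest run = 2 ✓ — fails.
F3 (18 nt, A=2 T=4 G=5 C=7): length 18 ✓; Tm = 2·6 + 4·12 = 60°C ✓; longest run = 3 ✓ — passes.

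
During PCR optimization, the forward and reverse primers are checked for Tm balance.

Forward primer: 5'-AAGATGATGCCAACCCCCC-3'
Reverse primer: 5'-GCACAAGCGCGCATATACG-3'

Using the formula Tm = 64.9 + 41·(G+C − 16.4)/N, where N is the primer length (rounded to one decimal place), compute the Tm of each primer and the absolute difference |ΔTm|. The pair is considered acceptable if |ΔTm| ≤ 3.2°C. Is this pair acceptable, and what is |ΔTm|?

Forward: G+C = 11, N = 19 → Tm = 64.9 + 41·(11 − 16.4)/19 = 53.2°C.
Reverse: G+C = 11, N = 19 → Tm = 64.9 + 41·(11 − 16.4)/19 = 53.2°C.
|ΔTm| = |53.2 − 53.2| = 0.0°C, ≤ 3.2°C.

|ΔTm| = 0.0°C; the pair is acceptable.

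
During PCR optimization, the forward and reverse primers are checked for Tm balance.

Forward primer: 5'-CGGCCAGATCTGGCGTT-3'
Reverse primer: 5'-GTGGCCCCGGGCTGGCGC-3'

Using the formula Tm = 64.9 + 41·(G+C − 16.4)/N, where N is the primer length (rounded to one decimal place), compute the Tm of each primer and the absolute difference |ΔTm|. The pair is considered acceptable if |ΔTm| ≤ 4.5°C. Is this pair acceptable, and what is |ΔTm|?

|ΔTm| = 12.1°C; the pair is not acceptable.

Forward: G+C = 11, N = 17 → Tm = 64.9 + 41·(11 − 16.4)/17 = 51.9°C.
Reverse: G+C = 16, N = 18 → Tm = 64.9 + 41·(16 − 16.4)/18 = 64.0°C.
|ΔTm| = |51.9 − 64.0| = 12.1°C, > 4.5°C.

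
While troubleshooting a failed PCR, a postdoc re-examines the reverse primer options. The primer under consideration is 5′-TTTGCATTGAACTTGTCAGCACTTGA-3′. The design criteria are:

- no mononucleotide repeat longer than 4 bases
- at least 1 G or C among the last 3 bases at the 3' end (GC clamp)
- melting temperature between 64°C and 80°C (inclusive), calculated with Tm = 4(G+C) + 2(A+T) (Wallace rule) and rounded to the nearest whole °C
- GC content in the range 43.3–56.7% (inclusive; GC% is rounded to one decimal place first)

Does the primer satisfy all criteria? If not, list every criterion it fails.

Fails: GC content.

Base counts: A=6, T=10, G=5, C=5 (length 26).
homopolymer run: longest run = 3 ✓
GC clamp: 3' end TGA has 1 G/C ✓
Tm: Tm = 2·16 + 4·10 = 72°C ✓
GC content: GC 10/26 = 38.5%, outside 43.3–56.7% ✗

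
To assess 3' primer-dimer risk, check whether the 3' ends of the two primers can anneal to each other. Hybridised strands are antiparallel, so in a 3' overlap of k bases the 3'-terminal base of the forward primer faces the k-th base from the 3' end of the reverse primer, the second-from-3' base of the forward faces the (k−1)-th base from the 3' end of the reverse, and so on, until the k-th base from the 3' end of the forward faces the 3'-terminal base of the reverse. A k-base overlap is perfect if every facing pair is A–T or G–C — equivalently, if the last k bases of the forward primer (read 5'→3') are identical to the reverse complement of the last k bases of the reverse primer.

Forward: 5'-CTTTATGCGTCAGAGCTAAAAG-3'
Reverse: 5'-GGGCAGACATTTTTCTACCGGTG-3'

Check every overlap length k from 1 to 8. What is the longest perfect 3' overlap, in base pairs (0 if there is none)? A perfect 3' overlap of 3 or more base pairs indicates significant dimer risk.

Longest perfect overlap: 0 complementary base pairs; below the dimer-risk threshold (threshold 3).

Last 8 bases (5'→3') — forward …GCTAAAAG, reverse …TACCGGTG.
Reverse complement of the reverse primer's last 8 bases: CACCGGTA; its first k bases are the reverse complement of the reverse primer's last k bases, so a perfect k-base overlap needs the forward primer's last k bases to equal them.
Comparing (forward last k vs required): k=1: G vs C ✗; k=2: AG vs CA ✗; k=3: AAG vs CAC ✗; k=4: AAAG vs CACC ✗; k=5: AAAAG vs CACCG ✗; k=6: TAAAAG vs CACCGG ✗; k=7: CTAAAAG vs CACCGGT ✗; k=8: GCTAAAAG vs CACCGGTA ✗.
No overlap length from 1 to 8 is perfect, so the longest perfect 3' overlap is 0.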